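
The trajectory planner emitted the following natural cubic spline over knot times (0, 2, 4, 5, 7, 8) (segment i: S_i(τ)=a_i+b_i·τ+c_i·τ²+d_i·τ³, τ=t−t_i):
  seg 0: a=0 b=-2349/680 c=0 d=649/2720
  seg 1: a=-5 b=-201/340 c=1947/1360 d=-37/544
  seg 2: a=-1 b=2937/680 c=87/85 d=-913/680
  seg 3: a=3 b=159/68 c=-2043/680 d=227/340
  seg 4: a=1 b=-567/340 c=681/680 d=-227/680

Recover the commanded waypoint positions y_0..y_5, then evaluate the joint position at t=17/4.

y_0 = S_0(0) = a_0 = 0
y_1 = S_1(0) = a_1 = -5
y_2 = S_2(0) = a_2 = -1
y_3 = S_3(0) = a_3 = 3
y_4 = S_4(0) = a_4 = 1
y_5 = S_4(1) = 0
t_q=17/4 is in segment 2 (τ=1/4); S_2(τ)=5343/43520

y_0=0 y_1=-5 y_2=-1 y_3=3 y_4=1 y_5=0
S(17/4) = 5343/43520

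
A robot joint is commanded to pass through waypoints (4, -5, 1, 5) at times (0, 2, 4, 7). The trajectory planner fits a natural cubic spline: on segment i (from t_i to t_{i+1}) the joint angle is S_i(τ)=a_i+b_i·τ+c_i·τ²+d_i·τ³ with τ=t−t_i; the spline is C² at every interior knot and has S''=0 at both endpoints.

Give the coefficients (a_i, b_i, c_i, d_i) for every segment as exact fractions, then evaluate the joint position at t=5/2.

Δ: Δ0=-9/2, Δ1=3, Δ2=4/3
row 1: diag=8, rhs=45; c'=1/4, d'=45/8
row 2: denom=10−2·1/4=19/2; d'=(-10−2·45/8)/(19/2)=-85/38
back: M2=-85/38
back: M1=45/8−1/4·-85/38=235/38
M: M0=0, M1=235/38, M2=-85/38, M3=0
seg 0: a=4, c=M0/2=0, d=(M1−M0)/(6·2)=235/456, b=Δ0−h0·(2M0+M1)/6=-374/57
seg 1: a=-5, c=M1/2=235/76, d=(M2−M1)/(6·2)=-40/57, b=Δ1−h1·(2M1+M2)/6=-43/114
seg 2: a=1, c=M2/2=-85/76, d=(M3−M2)/(6·3)=85/684, b=Δ2−h2·(2M2+M3)/6=407/114
t_q=5/2 → seg 1, τ=1/2; S=-5+-43/114·τ+235/76·τ²+-40/57·τ³=-1369/304

  seg 0: a=4 b=-374/57 c=0 d=235/456
  seg 1: a=-5 b=-43/114 c=235/76 d=-40/57
  seg 2: a=1 b=407/114 c=-85/76 d=85/684
S(5/2) = -1369/304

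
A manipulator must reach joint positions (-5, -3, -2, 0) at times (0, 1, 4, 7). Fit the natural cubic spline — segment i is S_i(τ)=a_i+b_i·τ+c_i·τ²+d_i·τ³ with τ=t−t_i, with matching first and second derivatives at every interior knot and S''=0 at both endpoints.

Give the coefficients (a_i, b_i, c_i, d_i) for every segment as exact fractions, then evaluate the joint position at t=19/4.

  seg 0: a=-5 b=65/29 c=0 d=-7/29
  seg 1: a=-3 b=44/29 c=-21/29 d=86/783
  seg 2: a=-2 b=4/29 c=23/87 d=-23/783
S(19/4) = -3267/1856

Δ: Δ0=2, Δ1=1/3, Δ2=2/3
row 1: diag=8, rhs=-10; c'=3/8, d'=-5/4
row 2: denom=12−3·3/8=87/8; d'=(2−3·-5/4)/(87/8)=46/87
back: M2=46/87
back: M1=-5/4−3/8·46/87=-42/29
M: M0=0, M1=-42/29, M2=46/87, M3=0
seg 0: a=-5, c=M0/2=0, d=(M1−M0)/(6·1)=-7/29, b=Δ0−h0·(2M0+M1)/6=65/29
seg 1: a=-3, c=M1/2=-21/29, d=(M2−M1)/(6·3)=86/783, b=Δ1−h1·(2M1+M2)/6=44/29
seg 2: a=-2, c=M2/2=23/87, d=(M3−M2)/(6·3)=-23/783, b=Δ2−h2·(2M2+M3)/6=4/29
t_q=19/4 → seg 2, τ=3/4; S=-2+4/29·τ+23/87·τ²+-23/783·τ³=-3267/1856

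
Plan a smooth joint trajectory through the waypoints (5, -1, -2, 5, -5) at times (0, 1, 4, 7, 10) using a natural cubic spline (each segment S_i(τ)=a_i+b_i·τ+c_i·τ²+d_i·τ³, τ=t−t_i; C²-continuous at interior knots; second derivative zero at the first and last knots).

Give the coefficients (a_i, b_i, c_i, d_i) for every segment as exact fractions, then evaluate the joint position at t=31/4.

Δ: Δ0=-6, Δ1=-1/3, Δ2=7/3, Δ3=-10/3
row 1: diag=8, rhs=34; c'=3/8, d'=17/4
row 2: denom=12−3·3/8=87/8; d'=(16−3·17/4)/(87/8)=26/87
row 3: denom=12−3·8/29=324/29; d'=(-34−3·26/87)/(324/29)=-253/81
back: M3=-253/81
back: M2=26/87−8/29·-253/81=94/81
back: M1=17/4−3/8·94/81=103/27
M: M0=0, M1=103/27, M2=94/81, M3=-253/81, M4=0
seg 0: a=5, c=M0/2=0, d=(M1−M0)/(6·1)=103/162, b=Δ0−h0·(2M0+M1)/6=-1075/162
seg 1: a=-1, c=M1/2=103/54, d=(M2−M1)/(6·3)=-215/1458, b=Δ1−h1·(2M1+M2)/6=-383/81
seg 2: a=-2, c=M2/2=47/81, d=(M3−M2)/(6·3)=-347/1458, b=Δ2−h2·(2M2+M3)/6=443/162
seg 3: a=5, c=M3/2=-253/162, d=(M4−M3)/(6·3)=253/1458, b=Δ3−h3·(2M3+M4)/6=-17/81
t_q=31/4 → seg 3, τ=3/4; S=5+-17/81·τ+-253/162·τ²+253/1458·τ³=4651/1152

  seg 0: a=5 b=-1075/162 c=0 d=103/162
  seg 1: a=-1 b=-383/81 c=103/54 d=-215/1458
  seg 2: a=-2 b=443/162 c=47/81 d=-347/1458
  seg 3: a=5 b=-17/81 c=-253/162 d=253/1458
S(31/4) = 4651/1152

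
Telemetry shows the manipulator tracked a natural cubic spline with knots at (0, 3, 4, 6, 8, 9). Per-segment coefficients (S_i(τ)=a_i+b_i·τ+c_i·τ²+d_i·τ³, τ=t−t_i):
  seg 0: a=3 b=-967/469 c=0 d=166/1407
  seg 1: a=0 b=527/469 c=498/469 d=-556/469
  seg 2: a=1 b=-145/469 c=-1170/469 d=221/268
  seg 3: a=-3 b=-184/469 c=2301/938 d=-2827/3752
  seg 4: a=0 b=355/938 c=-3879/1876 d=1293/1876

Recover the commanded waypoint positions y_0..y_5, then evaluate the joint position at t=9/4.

y_0 = S_0(0) = a_0 = 3
y_1 = S_1(0) = a_1 = 0
y_2 = S_2(0) = a_2 = 1
y_3 = S_3(0) = a_3 = -3
y_4 = S_4(0) = a_4 = 0
y_5 = S_4(1) = -1
t_q=9/4 is in segment 0 (τ=9/4); S_0(τ)=-633/2144

y_0=3 y_1=0 y_2=1 y_3=-3 y_4=0 y_5=-1
S(9/4) = -633/2144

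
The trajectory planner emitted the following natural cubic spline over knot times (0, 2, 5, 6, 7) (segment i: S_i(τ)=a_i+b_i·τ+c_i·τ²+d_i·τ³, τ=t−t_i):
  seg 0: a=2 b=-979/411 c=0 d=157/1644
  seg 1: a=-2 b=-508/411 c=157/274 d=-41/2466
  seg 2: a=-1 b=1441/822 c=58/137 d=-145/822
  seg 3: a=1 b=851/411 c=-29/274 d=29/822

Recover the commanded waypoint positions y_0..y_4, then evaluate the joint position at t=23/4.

y_0 = S_0(0) = a_0 = 2
y_1 = S_1(0) = a_1 = -2
y_2 = S_2(0) = a_2 = -1
y_3 = S_3(0) = a_3 = 1
y_4 = S_3(1) = 3
t_q=23/4 is in segment 2 (τ=3/4); S_2(τ)=8391/17536

y_0=2 y_1=-2 y_2=-1 y_3=1 y_4=3
S(23/4) = 8391/17536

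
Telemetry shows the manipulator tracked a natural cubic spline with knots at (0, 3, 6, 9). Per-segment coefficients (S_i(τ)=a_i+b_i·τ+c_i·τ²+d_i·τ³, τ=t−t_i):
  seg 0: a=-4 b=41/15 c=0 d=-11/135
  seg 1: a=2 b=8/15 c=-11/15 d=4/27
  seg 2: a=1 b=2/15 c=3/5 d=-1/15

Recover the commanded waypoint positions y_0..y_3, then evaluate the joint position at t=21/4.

y_0 = S_0(0) = a_0 = -4
y_1 = S_1(0) = a_1 = 2
y_2 = S_2(0) = a_2 = 1
y_3 = S_2(3) = 5
t_q=21/4 is in segment 1 (τ=9/4); S_1(τ)=47/40

y_0=-4 y_1=2 y_2=1 y_3=5
S(21/4) = 47/40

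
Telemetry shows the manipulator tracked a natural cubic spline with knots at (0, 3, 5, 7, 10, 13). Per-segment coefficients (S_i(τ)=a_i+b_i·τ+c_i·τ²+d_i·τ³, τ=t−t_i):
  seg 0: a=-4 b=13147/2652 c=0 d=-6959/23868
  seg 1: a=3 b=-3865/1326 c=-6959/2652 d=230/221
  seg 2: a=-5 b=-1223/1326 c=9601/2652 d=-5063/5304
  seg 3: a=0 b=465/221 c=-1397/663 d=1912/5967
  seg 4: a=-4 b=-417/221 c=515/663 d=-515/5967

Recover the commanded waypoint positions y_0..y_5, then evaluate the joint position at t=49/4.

y_0=-4 y_1=3 y_2=-5 y_3=0 y_4=-4 y_5=-5
S(49/4) = -74909/14144

y_0 = S_0(0) = a_0 = -4
y_1 = S_1(0) = a_1 = 3
y_2 = S_2(0) = a_2 = -5
y_3 = S_3(0) = a_3 = 0
y_4 = S_4(0) = a_4 = -4
y_5 = S_4(3) = -5
t_q=49/4 is in segment 4 (τ=9/4); S_4(τ)=-74909/14144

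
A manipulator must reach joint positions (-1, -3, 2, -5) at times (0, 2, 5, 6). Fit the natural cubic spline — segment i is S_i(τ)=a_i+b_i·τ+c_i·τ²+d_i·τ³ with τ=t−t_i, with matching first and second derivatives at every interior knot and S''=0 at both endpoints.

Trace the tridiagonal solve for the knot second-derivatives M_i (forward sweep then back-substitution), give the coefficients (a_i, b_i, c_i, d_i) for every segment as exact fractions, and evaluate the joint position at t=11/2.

Δ: Δ0=-1, Δ1=5/3, Δ2=-7
row 1: diag=10, rhs=16; c'=3/10, d'=8/5
row 2: denom=8−3·3/10=71/10; d'=(-52−3·8/5)/(71/10)=-8
back: M2=-8
back: M1=8/5−3/10·-8=4
M: M0=0, M1=4, M2=-8, M3=0
seg 0: a=-1, c=M0/2=0, d=(M1−M0)/(6·2)=1/3, b=Δ0−h0·(2M0+M1)/6=-7/3
seg 1: a=-3, c=M1/2=2, d=(M2−M1)/(6·3)=-2/3, b=Δ1−h1·(2M1+M2)/6=5/3
seg 2: a=2, c=M2/2=-4, d=(M3−M2)/(6·1)=4/3, b=Δ2−h2·(2M2+M3)/6=-13/3
t_q=11/2 → seg 2, τ=1/2; S=2+-13/3·τ+-4·τ²+4/3·τ³=-1

  seg 0: a=-1 b=-7/3 c=0 d=1/3
  seg 1: a=-3 b=5/3 c=2 d=-2/3
  seg 2: a=2 b=-13/3 c=-4 d=4/3
S(11/2) = -1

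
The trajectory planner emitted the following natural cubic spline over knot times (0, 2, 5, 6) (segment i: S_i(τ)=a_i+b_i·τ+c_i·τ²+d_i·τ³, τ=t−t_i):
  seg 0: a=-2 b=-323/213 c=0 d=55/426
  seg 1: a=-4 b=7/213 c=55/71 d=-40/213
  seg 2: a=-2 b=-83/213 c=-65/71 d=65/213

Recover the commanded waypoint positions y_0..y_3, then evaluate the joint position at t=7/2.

y_0 = S_0(0) = a_0 = -2
y_1 = S_1(0) = a_1 = -4
y_2 = S_2(0) = a_2 = -2
y_3 = S_2(1) = -3
t_q=7/2 is in segment 1 (τ=3/2); S_1(τ)=-807/284

y_0=-2 y_1=-4 y_2=-2 y_3=-3
S(7/2) = -807/284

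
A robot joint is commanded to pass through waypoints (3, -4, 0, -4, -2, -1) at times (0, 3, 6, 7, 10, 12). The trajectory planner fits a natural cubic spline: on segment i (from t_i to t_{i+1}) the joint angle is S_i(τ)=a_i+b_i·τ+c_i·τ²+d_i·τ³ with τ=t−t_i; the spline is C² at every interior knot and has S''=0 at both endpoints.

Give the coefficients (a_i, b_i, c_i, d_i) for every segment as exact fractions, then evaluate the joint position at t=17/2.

Δ: Δ0=-7/3, Δ1=4/3, Δ2=-4, Δ3=2/3, Δ4=1/2
row 1: diag=12, rhs=22; c'=1/4, d'=11/6
row 2: denom=8−3·1/4=29/4; d'=(-32−3·11/6)/(29/4)=-150/29
row 3: denom=8−1·4/29=228/29; d'=(28−1·-150/29)/(228/29)=481/114
row 4: denom=10−3·29/76=673/76; d'=(-1−3·481/114)/(673/76)=-1038/673
back: M4=-1038/673
back: M3=481/114−29/76·-1038/673=9707/2019
back: M2=-150/29−4/29·9707/2019=-11782/2019
back: M1=11/6−1/4·-11782/2019=6647/2019
M: M0=0, M1=6647/2019, M2=-11782/2019, M3=9707/2019, M4=-1038/673, M5=0
seg 0: a=3, c=M0/2=0, d=(M1−M0)/(6·3)=6647/36342, b=Δ0−h0·(2M0+M1)/6=-16069/4038
seg 1: a=-4, c=M1/2=6647/4038, d=(M2−M1)/(6·3)=-6143/12114, b=Δ1−h1·(2M1+M2)/6=1936/2019
seg 2: a=0, c=M2/2=-5891/2019, d=(M3−M2)/(6·1)=7163/4038, b=Δ2−h2·(2M2+M3)/6=-11533/4038
seg 3: a=-4, c=M3/2=9707/4038, d=(M4−M3)/(6·3)=-12821/36342, b=Δ3−h3·(2M3+M4)/6=-2268/673
seg 4: a=-2, c=M4/2=-519/673, d=(M5−M4)/(6·2)=173/1346, b=Δ4−h4·(2M4+M5)/6=2057/1346
t_q=17/2 → seg 3, τ=3/2; S=-4+-2268/673·τ+9707/4038·τ²+-12821/36342·τ³=-52083/10768

  seg 0: a=3 b=-16069/4038 c=0 d=6647/36342
  seg 1: a=-4 b=1936/2019 c=6647/4038 d=-6143/12114
  seg 2: a=0 b=-11533/4038 c=-5891/2019 d=7163/4038
  seg 3: a=-4 b=-2268/673 c=9707/4038 d=-12821/36342
  seg 4: a=-2 b=2057/1346 c=-519/673 d=173/1346
S(17/2) = -52083/10768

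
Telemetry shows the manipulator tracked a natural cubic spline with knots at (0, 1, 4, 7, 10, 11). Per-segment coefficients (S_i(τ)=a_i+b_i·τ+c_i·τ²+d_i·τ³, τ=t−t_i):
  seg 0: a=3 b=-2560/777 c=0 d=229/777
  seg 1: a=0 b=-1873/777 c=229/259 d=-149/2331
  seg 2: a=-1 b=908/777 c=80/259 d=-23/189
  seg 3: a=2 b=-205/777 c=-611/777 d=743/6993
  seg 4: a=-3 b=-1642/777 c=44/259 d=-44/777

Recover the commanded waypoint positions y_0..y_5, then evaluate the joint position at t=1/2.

y_0 = S_0(0) = a_0 = 3
y_1 = S_1(0) = a_1 = 0
y_2 = S_2(0) = a_2 = -1
y_3 = S_3(0) = a_3 = 2
y_4 = S_4(0) = a_4 = -3
y_5 = S_4(1) = -5
t_q=1/2 is in segment 0 (τ=1/2); S_0(τ)=2879/2072

y_0=3 y_1=0 y_2=-1 y_3=2 y_4=-3 y_5=-5
S(1/2) = 2879/2072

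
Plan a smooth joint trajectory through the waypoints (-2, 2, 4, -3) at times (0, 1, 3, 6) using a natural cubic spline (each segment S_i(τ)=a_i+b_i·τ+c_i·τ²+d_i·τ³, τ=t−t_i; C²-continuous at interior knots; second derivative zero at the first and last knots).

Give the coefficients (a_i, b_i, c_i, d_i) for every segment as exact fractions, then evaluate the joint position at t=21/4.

Δ: Δ0=4, Δ1=1, Δ2=-7/3
row 1: diag=6, rhs=-18; c'=1/3, d'=-3
row 2: denom=10−2·1/3=28/3; d'=(-20−2·-3)/(28/3)=-3/2
back: M2=-3/2
back: M1=-3−1/3·-3/2=-5/2
M: M0=0, M1=-5/2, M2=-3/2, M3=0
seg 0: a=-2, c=M0/2=0, d=(M1−M0)/(6·1)=-5/12, b=Δ0−h0·(2M0+M1)/6=53/12
seg 1: a=2, c=M1/2=-5/4, d=(M2−M1)/(6·2)=1/12, b=Δ1−h1·(2M1+M2)/6=19/6
seg 2: a=4, c=M2/2=-3/4, d=(M3−M2)/(6·3)=1/12, b=Δ2−h2·(2M2+M3)/6=-5/6
t_q=21/4 → seg 2, τ=9/4; S=4+-5/6·τ+-3/4·τ²+1/12·τ³=-185/256

  seg 0: a=-2 b=53/12 c=0 d=-5/12
  seg 1: a=2 b=19/6 c=-5/4 d=1/12
  seg 2: a=4 b=-5/6 c=-3/4 d=1/12
S(21/4) = -185/256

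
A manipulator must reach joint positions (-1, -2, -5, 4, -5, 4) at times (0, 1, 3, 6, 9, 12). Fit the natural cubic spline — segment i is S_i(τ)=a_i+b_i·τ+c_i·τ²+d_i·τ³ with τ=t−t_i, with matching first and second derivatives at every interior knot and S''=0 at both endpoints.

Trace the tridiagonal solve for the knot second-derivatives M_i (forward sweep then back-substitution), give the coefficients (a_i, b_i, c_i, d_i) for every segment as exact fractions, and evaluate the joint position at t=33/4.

Δ: Δ0=-1, Δ1=-3/2, Δ2=3, Δ3=-3, Δ4=3
row 1: diag=6, rhs=-3; c'=1/3, d'=-1/2
row 2: denom=10−2·1/3=28/3; d'=(27−2·-1/2)/(28/3)=3
row 3: denom=12−3·9/28=309/28; d'=(-36−3·3)/(309/28)=-420/103
row 4: denom=12−3·28/103=1152/103; d'=(36−3·-420/103)/(1152/103)=69/16
back: M4=69/16
back: M3=-420/103−28/103·69/16=-21/4
back: M2=3−9/28·-21/4=75/16
back: M1=-1/2−1/3·75/16=-33/16
M: M0=0, M1=-33/16, M2=75/16, M3=-21/4, M4=69/16, M5=0
seg 0: a=-1, c=M0/2=0, d=(M1−M0)/(6·1)=-11/32, b=Δ0−h0·(2M0+M1)/6=-21/32
seg 1: a=-2, c=M1/2=-33/32, d=(M2−M1)/(6·2)=9/16, b=Δ1−h1·(2M1+M2)/6=-27/16
seg 2: a=-5, c=M2/2=75/32, d=(M3−M2)/(6·3)=-53/96, b=Δ2−h2·(2M2+M3)/6=15/16
seg 3: a=4, c=M3/2=-21/8, d=(M4−M3)/(6·3)=17/32, b=Δ3−h3·(2M3+M4)/6=3/32
seg 4: a=-5, c=M4/2=69/32, d=(M5−M4)/(6·3)=-23/96, b=Δ4−h4·(2M4+M5)/6=-21/16
t_q=33/4 → seg 3, τ=9/4; S=4+3/32·τ+-21/8·τ²+17/32·τ³=-6199/2048

  seg 0: a=-1 b=-21/32 c=0 d=-11/32
  seg 1: a=-2 b=-27/16 c=-33/32 d=9/16
  seg 2: a=-5 b=15/16 c=75/32 d=-53/96
  seg 3: a=4 b=3/32 c=-21/8 d=17/32
  seg 4: a=-5 b=-21/16 c=69/32 d=-23/96
S(33/4) = -6199/2048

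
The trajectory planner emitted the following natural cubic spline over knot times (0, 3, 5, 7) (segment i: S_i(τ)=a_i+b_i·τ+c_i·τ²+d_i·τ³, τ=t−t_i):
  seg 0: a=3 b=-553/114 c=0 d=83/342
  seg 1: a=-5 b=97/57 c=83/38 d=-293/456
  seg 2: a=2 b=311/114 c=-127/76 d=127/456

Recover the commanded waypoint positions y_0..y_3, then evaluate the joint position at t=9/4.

y_0 = S_0(0) = a_0 = 3
y_1 = S_1(0) = a_1 = -5
y_2 = S_2(0) = a_2 = 2
y_3 = S_2(2) = 3
t_q=9/4 is in segment 0 (τ=9/4); S_0(τ)=-12525/2432

y_0=3 y_1=-5 y_2=2 y_3=3
S(9/4) = -12525/2432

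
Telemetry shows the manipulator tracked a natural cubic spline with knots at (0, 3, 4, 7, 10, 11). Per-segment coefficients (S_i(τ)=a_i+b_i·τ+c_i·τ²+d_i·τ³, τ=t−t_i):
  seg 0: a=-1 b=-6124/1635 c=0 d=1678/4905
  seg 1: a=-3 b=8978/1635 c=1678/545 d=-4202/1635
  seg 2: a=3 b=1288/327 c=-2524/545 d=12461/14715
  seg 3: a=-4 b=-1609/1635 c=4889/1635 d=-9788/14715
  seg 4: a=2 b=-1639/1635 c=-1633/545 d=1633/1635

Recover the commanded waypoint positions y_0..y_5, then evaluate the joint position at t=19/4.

y_0=-1 y_1=-3 y_2=3 y_3=-4 y_4=2 y_5=-1
S(19/4) = 129277/34880

y_0 = S_0(0) = a_0 = -1
y_1 = S_1(0) = a_1 = -3
y_2 = S_2(0) = a_2 = 3
y_3 = S_3(0) = a_3 = -4
y_4 = S_4(0) = a_4 = 2
y_5 = S_4(1) = -1
t_q=19/4 is in segment 2 (τ=3/4); S_2(τ)=129277/34880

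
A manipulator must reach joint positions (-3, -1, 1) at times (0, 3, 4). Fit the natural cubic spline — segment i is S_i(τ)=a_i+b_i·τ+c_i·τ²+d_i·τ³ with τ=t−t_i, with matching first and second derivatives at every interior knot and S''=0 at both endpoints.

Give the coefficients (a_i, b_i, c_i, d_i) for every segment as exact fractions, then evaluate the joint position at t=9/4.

Δ: Δ0=2/3, Δ1=2
row 1: diag=8, rhs=8; c'=1/8, d'=1
back: M1=1
M: M0=0, M1=1, M2=0
seg 0: a=-3, c=M0/2=0, d=(M1−M0)/(6·3)=1/18, b=Δ0−h0·(2M0+M1)/6=1/6
seg 1: a=-1, c=M1/2=1/2, d=(M2−M1)/(6·1)=-1/6, b=Δ1−h1·(2M1+M2)/6=5/3
t_q=9/4 → seg 0, τ=9/4; S=-3+1/6·τ+0·τ²+1/18·τ³=-255/128

  seg 0: a=-3 b=1/6 c=0 d=1/18
  seg 1: a=-1 b=5/3 c=1/2 d=-1/6
S(9/4) = -255/128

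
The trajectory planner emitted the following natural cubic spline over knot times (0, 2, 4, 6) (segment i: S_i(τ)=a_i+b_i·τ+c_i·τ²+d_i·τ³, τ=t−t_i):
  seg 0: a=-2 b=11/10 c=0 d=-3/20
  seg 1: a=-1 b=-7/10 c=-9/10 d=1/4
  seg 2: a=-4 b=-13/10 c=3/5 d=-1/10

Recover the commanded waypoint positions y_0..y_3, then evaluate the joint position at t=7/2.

y_0=-2 y_1=-1 y_2=-4 y_3=-5
S(7/2) = -517/160

y_0 = S_0(0) = a_0 = -2
y_1 = S_1(0) = a_1 = -1
y_2 = S_2(0) = a_2 = -4
y_3 = S_2(2) = -5
t_q=7/2 is in segment 1 (τ=3/2); S_1(τ)=-517/160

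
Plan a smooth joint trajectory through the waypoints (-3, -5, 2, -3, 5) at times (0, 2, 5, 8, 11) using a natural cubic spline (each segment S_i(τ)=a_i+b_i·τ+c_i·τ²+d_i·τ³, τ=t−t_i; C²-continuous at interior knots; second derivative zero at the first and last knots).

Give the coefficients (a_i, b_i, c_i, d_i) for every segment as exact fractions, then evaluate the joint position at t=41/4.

Δ: Δ0=-1, Δ1=7/3, Δ2=-5/3, Δ3=8/3
row 1: diag=10, rhs=20; c'=3/10, d'=2
row 2: denom=12−3·3/10=111/10; d'=(-24−3·2)/(111/10)=-100/37
row 3: denom=12−3·10/37=414/37; d'=(26−3·-100/37)/(414/37)=631/207
back: M3=631/207
back: M2=-100/37−10/37·631/207=-730/207
back: M1=2−3/10·-730/207=211/69
M: M0=0, M1=211/69, M2=-730/207, M3=631/207, M4=0
seg 0: a=-3, c=M0/2=0, d=(M1−M0)/(6·2)=211/828, b=Δ0−h0·(2M0+M1)/6=-418/207
seg 1: a=-5, c=M1/2=211/138, d=(M2−M1)/(6·3)=-1363/3726, b=Δ1−h1·(2M1+M2)/6=215/207
seg 2: a=2, c=M2/2=-365/207, d=(M3−M2)/(6·3)=1361/3726, b=Δ2−h2·(2M2+M3)/6=139/414
seg 3: a=-3, c=M3/2=631/414, d=(M4−M3)/(6·3)=-631/3726, b=Δ3−h3·(2M3+M4)/6=-79/207
t_q=41/4 → seg 3, τ=9/4; S=-3+-79/207·τ+631/414·τ²+-631/3726·τ³=5677/2944

  seg 0: a=-3 b=-418/207 c=0 d=211/828
  seg 1: a=-5 b=215/207 c=211/138 d=-1363/3726
  seg 2: a=2 b=139/414 c=-365/207 d=1361/3726
  seg 3: a=-3 b=-79/207 c=631/414 d=-631/3726
S(41/4) = 5677/2944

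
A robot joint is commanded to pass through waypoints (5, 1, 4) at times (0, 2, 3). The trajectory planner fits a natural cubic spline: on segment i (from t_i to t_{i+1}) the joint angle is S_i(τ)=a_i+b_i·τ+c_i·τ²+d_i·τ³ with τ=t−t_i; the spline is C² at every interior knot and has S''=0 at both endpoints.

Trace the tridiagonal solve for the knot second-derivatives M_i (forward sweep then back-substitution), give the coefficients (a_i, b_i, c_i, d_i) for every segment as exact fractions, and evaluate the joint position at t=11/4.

  seg 0: a=5 b=-11/3 c=0 d=5/12
  seg 1: a=1 b=4/3 c=5/2 d=-5/6
S(11/4) = 391/128

Δ: Δ0=-2, Δ1=3
row 1: diag=6, rhs=30; c'=1/6, d'=5
back: M1=5
M: M0=0, M1=5, M2=0
seg 0: a=5, c=M0/2=0, d=(M1−M0)/(6·2)=5/12, b=Δ0−h0·(2M0+M1)/6=-11/3
seg 1: a=1, c=M1/2=5/2, d=(M2−M1)/(6·1)=-5/6, b=Δ1−h1·(2M1+M2)/6=4/3
t_q=11/4 → seg 1, τ=3/4; S=1+4/3·τ+5/2·τ²+-5/6·τ³=391/128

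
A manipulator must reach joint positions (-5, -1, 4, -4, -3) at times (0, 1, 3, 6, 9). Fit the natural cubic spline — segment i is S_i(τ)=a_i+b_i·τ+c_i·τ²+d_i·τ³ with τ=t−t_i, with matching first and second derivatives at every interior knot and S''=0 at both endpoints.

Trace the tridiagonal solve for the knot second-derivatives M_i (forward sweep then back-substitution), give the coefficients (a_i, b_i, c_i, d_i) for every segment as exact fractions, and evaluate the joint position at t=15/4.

  seg 0: a=-5 b=4993/1236 c=0 d=-49/1236
  seg 1: a=-1 b=2423/618 c=-49/412 d=-731/2472
  seg 2: a=4 b=-32/309 c=-195/103 d=107/309
  seg 3: a=-4 b=-653/309 c=126/103 d=-14/103
S(15/4) = 19799/6592

Δ: Δ0=4, Δ1=5/2, Δ2=-8/3, Δ3=1/3
row 1: diag=6, rhs=-9; c'=1/3, d'=-3/2
row 2: denom=10−2·1/3=28/3; d'=(-31−2·-3/2)/(28/3)=-3
row 3: denom=12−3·9/28=309/28; d'=(18−3·-3)/(309/28)=252/103
back: M3=252/103
back: M2=-3−9/28·252/103=-390/103
back: M1=-3/2−1/3·-390/103=-49/206
M: M0=0, M1=-49/206, M2=-390/103, M3=252/103, M4=0
seg 0: a=-5, c=M0/2=0, d=(M1−M0)/(6·1)=-49/1236, b=Δ0−h0·(2M0+M1)/6=4993/1236
seg 1: a=-1, c=M1/2=-49/412, d=(M2−M1)/(6·2)=-731/2472, b=Δ1−h1·(2M1+M2)/6=2423/618
seg 2: a=4, c=M2/2=-195/103, d=(M3−M2)/(6·3)=107/309, b=Δ2−h2·(2M2+M3)/6=-32/309
seg 3: a=-4, c=M3/2=126/103, d=(M4−M3)/(6·3)=-14/103, b=Δ3−h3·(2M3+M4)/6=-653/309
t_q=15/4 → seg 2, τ=3/4; S=4+-32/309·τ+-195/103·τ²+107/309·τ³=19799/6592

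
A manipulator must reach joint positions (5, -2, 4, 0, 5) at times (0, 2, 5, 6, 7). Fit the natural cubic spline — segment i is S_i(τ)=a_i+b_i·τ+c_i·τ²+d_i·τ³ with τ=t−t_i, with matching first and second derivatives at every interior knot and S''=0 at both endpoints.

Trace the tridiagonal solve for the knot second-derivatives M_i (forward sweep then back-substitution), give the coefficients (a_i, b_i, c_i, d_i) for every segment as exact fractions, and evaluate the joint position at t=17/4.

  seg 0: a=5 b=-749/137 c=0 d=539/1096
  seg 1: a=-2 b=119/274 c=1617/548 d=-1331/1644
  seg 2: a=4 b=-2039/548 c=-594/137 d=2223/548
  seg 3: a=0 b=-61/274 c=4293/548 d=-1431/548
S(17/4) = 164603/35072

Δ: Δ0=-7/2, Δ1=2, Δ2=-4, Δ3=5
row 1: diag=10, rhs=33; c'=3/10, d'=33/10
row 2: denom=8−3·3/10=71/10; d'=(-36−3·33/10)/(71/10)=-459/71
row 3: denom=4−1·10/71=274/71; d'=(54−1·-459/71)/(274/71)=4293/274
back: M3=4293/274
back: M2=-459/71−10/71·4293/274=-1188/137
back: M1=33/10−3/10·-1188/137=1617/274
M: M0=0, M1=1617/274, M2=-1188/137, M3=4293/274, M4=0
seg 0: a=5, c=M0/2=0, d=(M1−M0)/(6·2)=539/1096, b=Δ0−h0·(2M0+M1)/6=-749/137
seg 1: a=-2, c=M1/2=1617/548, d=(M2−M1)/(6·3)=-1331/1644, b=Δ1−h1·(2M1+M2)/6=119/274
seg 2: a=4, c=M2/2=-594/137, d=(M3−M2)/(6·1)=2223/548, b=Δ2−h2·(2M2+M3)/6=-2039/548
seg 3: a=0, c=M3/2=4293/548, d=(M4−M3)/(6·1)=-1431/548, b=Δ3−h3·(2M3+M4)/6=-61/274
t_q=17/4 → seg 1, τ=9/4; S=-2+119/274·τ+1617/548·τ²+-1331/1644·τ³=164603/35072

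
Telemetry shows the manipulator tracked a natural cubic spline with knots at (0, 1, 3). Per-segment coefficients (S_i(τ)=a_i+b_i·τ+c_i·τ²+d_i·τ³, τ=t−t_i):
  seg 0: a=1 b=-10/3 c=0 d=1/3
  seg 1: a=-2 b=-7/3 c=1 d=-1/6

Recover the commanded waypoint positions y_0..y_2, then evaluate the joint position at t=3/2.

y_0=1 y_1=-2 y_2=-4
S(3/2) = -47/16

y_0 = S_0(0) = a_0 = 1
y_1 = S_1(0) = a_1 = -2
y_2 = S_1(2) = -4
t_q=3/2 is in segment 1 (τ=1/2); S_1(τ)=-47/16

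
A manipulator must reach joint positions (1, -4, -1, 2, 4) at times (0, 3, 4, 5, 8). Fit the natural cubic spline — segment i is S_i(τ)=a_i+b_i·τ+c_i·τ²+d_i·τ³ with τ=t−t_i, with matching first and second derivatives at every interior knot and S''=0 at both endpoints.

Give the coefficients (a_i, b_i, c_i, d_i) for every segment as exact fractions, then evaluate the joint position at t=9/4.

Δ: Δ0=-5/3, Δ1=3, Δ2=3, Δ3=2/3
row 1: diag=8, rhs=28; c'=1/8, d'=7/2
row 2: denom=4−1·1/8=31/8; d'=(0−1·7/2)/(31/8)=-28/31
row 3: denom=8−1·8/31=240/31; d'=(-14−1·-28/31)/(240/31)=-203/120
back: M3=-203/120
back: M2=-28/31−8/31·-203/120=-7/15
back: M1=7/2−1/8·-7/15=427/120
M: M0=0, M1=427/120, M2=-7/15, M3=-203/120, M4=0
seg 0: a=1, c=M0/2=0, d=(M1−M0)/(6·3)=427/2160, b=Δ0−h0·(2M0+M1)/6=-827/240
seg 1: a=-4, c=M1/2=427/240, d=(M2−M1)/(6·1)=-161/240, b=Δ1−h1·(2M1+M2)/6=227/120
seg 2: a=-1, c=M2/2=-7/30, d=(M3−M2)/(6·1)=-49/240, b=Δ2−h2·(2M2+M3)/6=55/16
seg 3: a=2, c=M3/2=-203/240, d=(M4−M3)/(6·3)=203/2160, b=Δ3−h3·(2M3+M4)/6=283/120
t_q=9/4 → seg 0, τ=9/4; S=1+-827/240·τ+0·τ²+427/2160·τ³=-23047/5120

  seg 0: a=1 b=-827/240 c=0 d=427/2160
  seg 1: a=-4 b=227/120 c=427/240 d=-161/240
  seg 2: a=-1 b=55/16 c=-7/30 d=-49/240
  seg 3: a=2 b=283/120 c=-203/240 d=203/2160
S(9/4) = -23047/5120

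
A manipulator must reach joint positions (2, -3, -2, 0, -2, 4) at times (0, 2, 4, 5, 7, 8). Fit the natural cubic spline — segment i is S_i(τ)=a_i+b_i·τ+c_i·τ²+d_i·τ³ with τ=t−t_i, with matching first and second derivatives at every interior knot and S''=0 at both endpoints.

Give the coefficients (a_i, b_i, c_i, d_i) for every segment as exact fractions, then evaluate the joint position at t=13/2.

Δ: Δ0=-5/2, Δ1=1/2, Δ2=2, Δ3=-1, Δ4=6
row 1: diag=8, rhs=18; c'=1/4, d'=9/4
row 2: denom=6−2·1/4=11/2; d'=(9−2·9/4)/(11/2)=9/11
row 3: denom=6−1·2/11=64/11; d'=(-18−1·9/11)/(64/11)=-207/64
row 4: denom=6−2·11/32=85/16; d'=(42−2·-207/64)/(85/16)=1551/170
back: M4=1551/170
back: M3=-207/64−11/32·1551/170=-1083/170
back: M2=9/11−2/11·-1083/170=168/85
back: M1=9/4−1/4·168/85=597/340
M: M0=0, M1=597/340, M2=168/85, M3=-1083/170, M4=1551/170, M5=0
seg 0: a=2, c=M0/2=0, d=(M1−M0)/(6·2)=199/1360, b=Δ0−h0·(2M0+M1)/6=-1049/340
seg 1: a=-3, c=M1/2=597/680, d=(M2−M1)/(6·2)=5/272, b=Δ1−h1·(2M1+M2)/6=-113/85
seg 2: a=-2, c=M2/2=84/85, d=(M3−M2)/(6·1)=-473/340, b=Δ2−h2·(2M2+M3)/6=817/340
seg 3: a=0, c=M3/2=-1083/340, d=(M4−M3)/(6·2)=439/340, b=Δ3−h3·(2M3+M4)/6=7/34
seg 4: a=-2, c=M4/2=1551/340, d=(M5−M4)/(6·1)=-517/340, b=Δ4−h4·(2M4+M5)/6=503/170
t_q=13/2 → seg 3, τ=3/2; S=0+7/34·τ+-1083/340·τ²+439/340·τ³=-6801/2720

  seg 0: a=2 b=-1049/340 c=0 d=199/1360
  seg 1: a=-3 b=-113/85 c=597/680 d=5/272
  seg 2: a=-2 b=817/340 c=84/85 d=-473/340
  seg 3: a=0 b=7/34 c=-1083/340 d=439/340
  seg 4: a=-2 b=503/170 c=1551/340 d=-517/340
S(13/2) = -6801/2720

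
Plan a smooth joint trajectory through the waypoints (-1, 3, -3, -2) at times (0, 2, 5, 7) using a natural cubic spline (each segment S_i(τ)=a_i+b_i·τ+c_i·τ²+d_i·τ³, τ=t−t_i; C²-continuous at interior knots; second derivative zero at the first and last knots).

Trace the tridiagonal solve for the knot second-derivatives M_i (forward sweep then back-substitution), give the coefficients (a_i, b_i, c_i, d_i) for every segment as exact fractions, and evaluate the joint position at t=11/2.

  seg 0: a=-1 b=277/91 c=0 d=-95/364
  seg 1: a=3 b=-8/91 c=-285/182 d=13/42
  seg 2: a=-3 b=-205/182 c=111/91 d=-37/182
S(11/2) = -683/208

Δ: Δ0=2, Δ1=-2, Δ2=1/2
row 1: diag=10, rhs=-24; c'=3/10, d'=-12/5
row 2: denom=10−3·3/10=91/10; d'=(15−3·-12/5)/(91/10)=222/91
back: M2=222/91
back: M1=-12/5−3/10·222/91=-285/91
M: M0=0, M1=-285/91, M2=222/91, M3=0
seg 0: a=-1, c=M0/2=0, d=(M1−M0)/(6·2)=-95/364, b=Δ0−h0·(2M0+M1)/6=277/91
seg 1: a=3, c=M1/2=-285/182, d=(M2−M1)/(6·3)=13/42, b=Δ1−h1·(2M1+M2)/6=-8/91
seg 2: a=-3, c=M2/2=111/91, d=(M3−M2)/(6·2)=-37/182, b=Δ2−h2·(2M2+M3)/6=-205/182
t_q=11/2 → seg 2, τ=1/2; S=-3+-205/182·τ+111/91·τ²+-37/182·τ³=-683/208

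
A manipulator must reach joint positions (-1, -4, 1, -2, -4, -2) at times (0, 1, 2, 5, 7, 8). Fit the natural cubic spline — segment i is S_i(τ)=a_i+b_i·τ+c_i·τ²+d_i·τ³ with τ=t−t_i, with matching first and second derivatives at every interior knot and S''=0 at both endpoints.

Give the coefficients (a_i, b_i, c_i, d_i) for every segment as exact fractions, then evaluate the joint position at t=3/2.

  seg 0: a=-1 b=-803/152 c=0 d=347/152
  seg 1: a=-4 b=119/76 c=1041/152 d=-519/152
  seg 2: a=1 b=763/152 c=-129/38 d=211/456
  seg 3: a=-2 b=-217/76 c=117/152 d=3/38
  seg 4: a=-4 b=89/76 c=189/152 d=-63/152
S(3/2) = -2349/1216

Δ: Δ0=-3, Δ1=5, Δ2=-1, Δ3=-1, Δ4=2
row 1: diag=4, rhs=48; c'=1/4, d'=12
row 2: denom=8−1·1/4=31/4; d'=(-36−1·12)/(31/4)=-192/31
row 3: denom=10−3·12/31=274/31; d'=(0−3·-192/31)/(274/31)=288/137
row 4: denom=6−2·31/137=760/137; d'=(18−2·288/137)/(760/137)=189/76
back: M4=189/76
back: M3=288/137−31/137·189/76=117/76
back: M2=-192/31−12/31·117/76=-129/19
back: M1=12−1/4·-129/19=1041/76
M: M0=0, M1=1041/76, M2=-129/19, M3=117/76, M4=189/76, M5=0
seg 0: a=-1, c=M0/2=0, d=(M1−M0)/(6·1)=347/152, b=Δ0−h0·(2M0+M1)/6=-803/152
seg 1: a=-4, c=M1/2=1041/152, d=(M2−M1)/(6·1)=-519/152, b=Δ1−h1·(2M1+M2)/6=119/76
seg 2: a=1, c=M2/2=-129/38, d=(M3−M2)/(6·3)=211/456, b=Δ2−h2·(2M2+M3)/6=763/152
seg 3: a=-2, c=M3/2=117/152, d=(M4−M3)/(6·2)=3/38, b=Δ3−h3·(2M3+M4)/6=-217/76
seg 4: a=-4, c=M4/2=189/152, d=(M5−M4)/(6·1)=-63/152, b=Δ4−h4·(2M4+M5)/6=89/76
t_q=3/2 → seg 1, τ=1/2; S=-4+119/76·τ+1041/152·τ²+-519/152·τ³=-2349/1216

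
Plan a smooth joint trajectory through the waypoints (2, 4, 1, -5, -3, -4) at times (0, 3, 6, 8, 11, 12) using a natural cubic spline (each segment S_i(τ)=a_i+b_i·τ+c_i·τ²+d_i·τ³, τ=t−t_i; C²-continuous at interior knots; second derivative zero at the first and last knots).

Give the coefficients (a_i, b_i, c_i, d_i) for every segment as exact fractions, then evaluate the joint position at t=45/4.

Δ: Δ0=2/3, Δ1=-1, Δ2=-3, Δ3=2/3, Δ4=-1
row 1: diag=12, rhs=-10; c'=1/4, d'=-5/6
row 2: denom=10−3·1/4=37/4; d'=(-12−3·-5/6)/(37/4)=-38/37
row 3: denom=10−2·8/37=354/37; d'=(22−2·-38/37)/(354/37)=445/177
row 4: denom=8−3·37/118=833/118; d'=(-10−3·445/177)/(833/118)=-2070/833
back: M4=-2070/833
back: M3=445/177−37/118·-2070/833=8230/2499
back: M2=-38/37−8/37·8230/2499=-4346/2499
back: M1=-5/6−1/4·-4346/2499=-332/833
M: M0=0, M1=-332/833, M2=-4346/2499, M3=8230/2499, M4=-2070/833, M5=0
seg 0: a=2, c=M0/2=0, d=(M1−M0)/(6·3)=-166/7497, b=Δ0−h0·(2M0+M1)/6=2164/2499
seg 1: a=4, c=M1/2=-166/833, d=(M2−M1)/(6·3)=-1675/22491, b=Δ1−h1·(2M1+M2)/6=670/2499
seg 2: a=1, c=M2/2=-2173/2499, d=(M3−M2)/(6·2)=1048/2499, b=Δ2−h2·(2M2+M3)/6=-1049/357
seg 3: a=-5, c=M3/2=4115/2499, d=(M4−M3)/(6·3)=-7220/22491, b=Δ3−h3·(2M3+M4)/6=-1153/833
seg 4: a=-3, c=M4/2=-1035/833, d=(M5−M4)/(6·1)=345/833, b=Δ4−h4·(2M4+M5)/6=-143/833
t_q=45/4 → seg 4, τ=1/4; S=-3+-143/833·τ+-1035/833·τ²+345/833·τ³=-23717/7616

  seg 0: a=2 b=2164/2499 c=0 d=-166/7497
  seg 1: a=4 b=670/2499 c=-166/833 d=-1675/22491
  seg 2: a=1 b=-1049/357 c=-2173/2499 d=1048/2499
  seg 3: a=-5 b=-1153/833 c=4115/2499 d=-7220/22491
  seg 4: a=-3 b=-143/833 c=-1035/833 d=345/833
S(45/4) = -23717/7616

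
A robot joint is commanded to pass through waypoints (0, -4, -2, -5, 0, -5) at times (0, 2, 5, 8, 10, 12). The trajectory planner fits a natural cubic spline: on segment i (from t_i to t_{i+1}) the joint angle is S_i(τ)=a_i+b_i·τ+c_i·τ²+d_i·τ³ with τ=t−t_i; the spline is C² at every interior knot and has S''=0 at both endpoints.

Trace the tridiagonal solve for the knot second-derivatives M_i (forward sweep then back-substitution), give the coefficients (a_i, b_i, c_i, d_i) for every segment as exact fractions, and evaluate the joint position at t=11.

  seg 0: a=0 b=-5339/1929 c=0 d=1481/7716
  seg 1: a=-4 b=-896/1929 c=1481/1286 d=-8965/34722
  seg 2: a=-2 b=-2029/3858 c=-2261/1929 d=11737/34722
  seg 3: a=-5 b=3025/1929 c=2405/1286 d=-10835/15432
  seg 4: a=0 b=2405/3858 c=-6025/2572 d=6025/15432
S(11) = -6835/5144

Δ: Δ0=-2, Δ1=2/3, Δ2=-1, Δ3=5/2, Δ4=-5/2
row 1: diag=10, rhs=16; c'=3/10, d'=8/5
row 2: denom=12−3·3/10=111/10; d'=(-10−3·8/5)/(111/10)=-4/3
row 3: denom=10−3·10/37=340/37; d'=(21−3·-4/3)/(340/37)=185/68
row 4: denom=8−2·37/170=643/85; d'=(-30−2·185/68)/(643/85)=-6025/1286
back: M4=-6025/1286
back: M3=185/68−37/170·-6025/1286=2405/643
back: M2=-4/3−10/37·2405/643=-4522/1929
back: M1=8/5−3/10·-4522/1929=1481/643
M: M0=0, M1=1481/643, M2=-4522/1929, M3=2405/643, M4=-6025/1286, M5=0
seg 0: a=0, c=M0/2=0, d=(M1−M0)/(6·2)=1481/7716, b=Δ0−h0·(2M0+M1)/6=-5339/1929
seg 1: a=-4, c=M1/2=1481/1286, d=(M2−M1)/(6·3)=-8965/34722, b=Δ1−h1·(2M1+M2)/6=-896/1929
seg 2: a=-2, c=M2/2=-2261/1929, d=(M3−M2)/(6·3)=11737/34722, b=Δ2−h2·(2M2+M3)/6=-2029/3858
seg 3: a=-5, c=M3/2=2405/1286, d=(M4−M3)/(6·2)=-10835/15432, b=Δ3−h3·(2M3+M4)/6=3025/1929
seg 4: a=0, c=M4/2=-6025/2572, d=(M5−M4)/(6·2)=6025/15432, b=Δ4−h4·(2M4+M5)/6=2405/3858
t_q=11 → seg 4, τ=1; S=0+2405/3858·τ+-6025/2572·τ²+6025/15432·τ³=-6835/5144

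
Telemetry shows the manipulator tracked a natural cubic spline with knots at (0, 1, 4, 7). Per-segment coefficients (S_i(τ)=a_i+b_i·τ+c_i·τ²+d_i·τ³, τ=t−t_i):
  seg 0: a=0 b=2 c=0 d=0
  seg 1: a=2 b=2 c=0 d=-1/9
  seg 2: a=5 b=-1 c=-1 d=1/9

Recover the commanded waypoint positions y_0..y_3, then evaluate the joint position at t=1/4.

y_0 = S_0(0) = a_0 = 0
y_1 = S_1(0) = a_1 = 2
y_2 = S_2(0) = a_2 = 5
y_3 = S_2(3) = -4
t_q=1/4 is in segment 0 (τ=1/4); S_0(τ)=1/2

y_0=0 y_1=2 y_2=5 y_3=-4
S(1/4) = 1/2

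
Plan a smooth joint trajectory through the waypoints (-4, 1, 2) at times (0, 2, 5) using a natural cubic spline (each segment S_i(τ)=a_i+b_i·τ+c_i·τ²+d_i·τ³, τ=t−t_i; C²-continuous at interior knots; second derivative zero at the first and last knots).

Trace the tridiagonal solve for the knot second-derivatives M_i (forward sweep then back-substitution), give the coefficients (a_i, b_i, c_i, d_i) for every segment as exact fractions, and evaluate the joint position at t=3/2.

  seg 0: a=-4 b=44/15 c=0 d=-13/120
  seg 1: a=1 b=49/30 c=-13/20 d=13/180
S(3/2) = 11/320

Δ: Δ0=5/2, Δ1=1/3
row 1: diag=10, rhs=-13; c'=3/10, d'=-13/10
back: M1=-13/10
M: M0=0, M1=-13/10, M2=0
seg 0: a=-4, c=M0/2=0, d=(M1−M0)/(6·2)=-13/120, b=Δ0−h0·(2M0+M1)/6=44/15
seg 1: a=1, c=M1/2=-13/20, d=(M2−M1)/(6·3)=13/180, b=Δ1−h1·(2M1+M2)/6=49/30
t_q=3/2 → seg 0, τ=3/2; S=-4+44/15·τ+0·τ²+-13/120·τ³=11/320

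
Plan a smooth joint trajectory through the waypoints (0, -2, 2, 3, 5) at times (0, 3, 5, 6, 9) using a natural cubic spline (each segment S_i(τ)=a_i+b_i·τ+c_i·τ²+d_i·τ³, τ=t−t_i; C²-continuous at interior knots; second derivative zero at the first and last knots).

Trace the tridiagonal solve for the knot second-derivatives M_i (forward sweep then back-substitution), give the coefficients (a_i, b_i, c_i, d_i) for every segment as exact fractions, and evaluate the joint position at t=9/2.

  seg 0: a=0 b=-119/73 c=0 d=211/1971
  seg 1: a=-2 b=92/73 c=211/219 d=-65/219
  seg 2: a=2 b=340/219 c=-179/219 d=58/219
  seg 3: a=3 b=52/73 c=-5/219 d=5/1971
S(9/2) = 617/584

Δ: Δ0=-2/3, Δ1=2, Δ2=1, Δ3=2/3
row 1: diag=10, rhs=16; c'=1/5, d'=8/5
row 2: denom=6−2·1/5=28/5; d'=(-6−2·8/5)/(28/5)=-23/14
row 3: denom=8−1·5/28=219/28; d'=(-2−1·-23/14)/(219/28)=-10/219
back: M3=-10/219
back: M2=-23/14−5/28·-10/219=-358/219
back: M1=8/5−1/5·-358/219=422/219
M: M0=0, M1=422/219, M2=-358/219, M3=-10/219, M4=0
seg 0: a=0, c=M0/2=0, d=(M1−M0)/(6·3)=211/1971, b=Δ0−h0·(2M0+M1)/6=-119/73
seg 1: a=-2, c=M1/2=211/219, d=(M2−M1)/(6·2)=-65/219, b=Δ1−h1·(2M1+M2)/6=92/73
seg 2: a=2, c=M2/2=-179/219, d=(M3−M2)/(6·1)=58/219, b=Δ2−h2·(2M2+M3)/6=340/219
seg 3: a=3, c=M3/2=-5/219, d=(M4−M3)/(6·3)=5/1971, b=Δ3−h3·(2M3+M4)/6=52/73
t_q=9/2 → seg 1, τ=3/2; S=-2+92/73·τ+211/219·τ²+-65/219·τ³=617/584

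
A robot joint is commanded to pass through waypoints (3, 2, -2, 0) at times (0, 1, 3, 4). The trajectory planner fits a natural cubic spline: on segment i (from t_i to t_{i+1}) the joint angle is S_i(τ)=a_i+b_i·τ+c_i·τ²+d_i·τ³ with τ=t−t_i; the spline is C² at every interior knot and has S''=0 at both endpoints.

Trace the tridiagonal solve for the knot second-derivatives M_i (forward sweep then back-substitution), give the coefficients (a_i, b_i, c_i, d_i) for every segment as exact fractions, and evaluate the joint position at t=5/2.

Δ: Δ0=-1, Δ1=-2, Δ2=2
row 1: diag=6, rhs=-6; c'=1/3, d'=-1
row 2: denom=6−2·1/3=16/3; d'=(24−2·-1)/(16/3)=39/8
back: M2=39/8
back: M1=-1−1/3·39/8=-21/8
M: M0=0, M1=-21/8, M2=39/8, M3=0
seg 0: a=3, c=M0/2=0, d=(M1−M0)/(6·1)=-7/16, b=Δ0−h0·(2M0+M1)/6=-9/16
seg 1: a=2, c=M1/2=-21/16, d=(M2−M1)/(6·2)=5/8, b=Δ1−h1·(2M1+M2)/6=-15/8
seg 2: a=-2, c=M2/2=39/16, d=(M3−M2)/(6·1)=-13/16, b=Δ2−h2·(2M2+M3)/6=3/8
t_q=5/2 → seg 1, τ=3/2; S=2+-15/8·τ+-21/16·τ²+5/8·τ³=-53/32

  seg 0: a=3 b=-9/16 c=0 d=-7/16
  seg 1: a=2 b=-15/8 c=-21/16 d=5/8
  seg 2: a=-2 b=3/8 c=39/16 d=-13/16
S(5/2) = -53/32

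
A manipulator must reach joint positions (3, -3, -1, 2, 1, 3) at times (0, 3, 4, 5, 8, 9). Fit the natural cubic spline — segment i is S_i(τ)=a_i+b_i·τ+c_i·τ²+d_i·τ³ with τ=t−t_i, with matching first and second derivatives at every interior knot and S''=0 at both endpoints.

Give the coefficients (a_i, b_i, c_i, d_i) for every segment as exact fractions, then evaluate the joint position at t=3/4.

  seg 0: a=3 b=-5560/1641 c=0 d=2278/14769
  seg 1: a=-3 b=1274/1641 c=2278/1641 d=-90/547
  seg 2: a=-1 b=5020/1641 c=1468/1641 d=-1565/1641
  seg 3: a=2 b=1087/547 c=-3227/1641 d=5873/14769
  seg 4: a=1 b=506/547 c=882/547 d=-294/547
S(3/4) = 9171/17504

Δ: Δ0=-2, Δ1=2, Δ2=3, Δ3=-1/3, Δ4=2
row 1: diag=8, rhs=24; c'=1/8, d'=3
row 2: denom=4−1·1/8=31/8; d'=(6−1·3)/(31/8)=24/31
row 3: denom=8−1·8/31=240/31; d'=(-20−1·24/31)/(240/31)=-161/60
row 4: denom=8−3·31/80=547/80; d'=(14−3·-161/60)/(547/80)=1764/547
back: M4=1764/547
back: M3=-161/60−31/80·1764/547=-6454/1641
back: M2=24/31−8/31·-6454/1641=2936/1641
back: M1=3−1/8·2936/1641=4556/1641
M: M0=0, M1=4556/1641, M2=2936/1641, M3=-6454/1641, M4=1764/547, M5=0
seg 0: a=3, c=M0/2=0, d=(M1−M0)/(6·3)=2278/14769, b=Δ0−h0·(2M0+M1)/6=-5560/1641
seg 1: a=-3, c=M1/2=2278/1641, d=(M2−M1)/(6·1)=-90/547, b=Δ1−h1·(2M1+M2)/6=1274/1641
seg 2: a=-1, c=M2/2=1468/1641, d=(M3−M2)/(6·1)=-1565/1641, b=Δ2−h2·(2M2+M3)/6=5020/1641
seg 3: a=2, c=M3/2=-3227/1641, d=(M4−M3)/(6·3)=5873/14769, b=Δ3−h3·(2M3+M4)/6=1087/547
seg 4: a=1, c=M4/2=882/547, d=(M5−M4)/(6·1)=-294/547, b=Δ4−h4·(2M4+M5)/6=506/547
t_q=3/4 → seg 0, τ=3/4; S=3+-5560/1641·τ+0·τ²+2278/14769·τ³=9171/17504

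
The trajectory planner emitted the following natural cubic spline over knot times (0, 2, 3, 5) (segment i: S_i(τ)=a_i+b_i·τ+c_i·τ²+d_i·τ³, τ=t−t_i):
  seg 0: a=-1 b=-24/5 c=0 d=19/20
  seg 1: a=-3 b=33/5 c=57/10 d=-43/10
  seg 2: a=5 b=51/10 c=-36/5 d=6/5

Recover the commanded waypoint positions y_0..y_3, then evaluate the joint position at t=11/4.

y_0 = S_0(0) = a_0 = -1
y_1 = S_1(0) = a_1 = -3
y_2 = S_2(0) = a_2 = 5
y_3 = S_2(2) = -4
t_q=11/4 is in segment 1 (τ=3/4); S_1(τ)=2139/640

y_0=-1 y_1=-3 y_2=5 y_3=-4
S(11/4) = 2139/640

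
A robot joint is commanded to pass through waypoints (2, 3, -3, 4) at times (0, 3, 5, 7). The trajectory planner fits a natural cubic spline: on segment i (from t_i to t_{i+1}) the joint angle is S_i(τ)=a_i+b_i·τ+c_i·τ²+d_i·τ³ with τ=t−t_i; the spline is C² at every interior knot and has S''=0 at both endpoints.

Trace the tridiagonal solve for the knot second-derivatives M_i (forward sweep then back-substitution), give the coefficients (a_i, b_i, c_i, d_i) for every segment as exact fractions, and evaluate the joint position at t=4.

Δ: Δ0=1/3, Δ1=-3, Δ2=7/2
row 1: diag=10, rhs=-20; c'=1/5, d'=-2
row 2: denom=8−2·1/5=38/5; d'=(39−2·-2)/(38/5)=215/38
back: M2=215/38
back: M1=-2−1/5·215/38=-119/38
M: M0=0, M1=-119/38, M2=215/38, M3=0
seg 0: a=2, c=M0/2=0, d=(M1−M0)/(6·3)=-119/684, b=Δ0−h0·(2M0+M1)/6=433/228
seg 1: a=3, c=M1/2=-119/76, d=(M2−M1)/(6·2)=167/228, b=Δ1−h1·(2M1+M2)/6=-319/114
seg 2: a=-3, c=M2/2=215/76, d=(M3−M2)/(6·2)=-215/456, b=Δ2−h2·(2M2+M3)/6=-31/114
t_q=4 → seg 1, τ=1; S=3+-319/114·τ+-119/76·τ²+167/228·τ³=-12/19

  seg 0: a=2 b=433/228 c=0 d=-119/684
  seg 1: a=3 b=-319/114 c=-119/76 d=167/228
  seg 2: a=-3 b=-31/114 c=215/76 d=-215/456
S(4) = -12/19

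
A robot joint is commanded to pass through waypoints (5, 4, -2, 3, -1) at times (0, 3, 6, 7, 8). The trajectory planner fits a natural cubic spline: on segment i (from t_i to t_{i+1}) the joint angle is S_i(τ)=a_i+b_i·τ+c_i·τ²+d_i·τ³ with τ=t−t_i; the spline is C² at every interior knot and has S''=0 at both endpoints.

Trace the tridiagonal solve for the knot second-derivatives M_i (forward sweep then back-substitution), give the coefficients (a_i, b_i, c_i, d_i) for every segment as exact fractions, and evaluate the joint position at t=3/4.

  seg 0: a=5 b=47/42 c=0 d=-61/378
  seg 1: a=4 b=-68/21 c=-61/42 d=235/378
  seg 2: a=-2 b=29/6 c=29/7 d=-167/42
  seg 3: a=3 b=25/21 c=-109/14 d=109/42
S(3/4) = 5171/896

Δ: Δ0=-1/3, Δ1=-2, Δ2=5, Δ3=-4
row 1: diag=12, rhs=-10; c'=1/4, d'=-5/6
row 2: denom=8−3·1/4=29/4; d'=(42−3·-5/6)/(29/4)=178/29
row 3: denom=4−1·4/29=112/29; d'=(-54−1·178/29)/(112/29)=-109/7
back: M3=-109/7
back: M2=178/29−4/29·-109/7=58/7
back: M1=-5/6−1/4·58/7=-61/21
M: M0=0, M1=-61/21, M2=58/7, M3=-109/7, M4=0
seg 0: a=5, c=M0/2=0, d=(M1−M0)/(6·3)=-61/378, b=Δ0−h0·(2M0+M1)/6=47/42
seg 1: a=4, c=M1/2=-61/42, d=(M2−M1)/(6·3)=235/378, b=Δ1−h1·(2M1+M2)/6=-68/21
seg 2: a=-2, c=M2/2=29/7, d=(M3−M2)/(6·1)=-167/42, b=Δ2−h2·(2M2+M3)/6=29/6
seg 3: a=3, c=M3/2=-109/14, d=(M4−M3)/(6·1)=109/42, b=Δ3−h3·(2M3+M4)/6=25/21
t_q=3/4 → seg 0, τ=3/4; S=5+47/42·τ+0·τ²+-61/378·τ³=5171/896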